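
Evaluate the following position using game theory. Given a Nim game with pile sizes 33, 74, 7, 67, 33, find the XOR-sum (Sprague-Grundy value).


We need the XOR (exclusive or) of all pile sizes.
After XOR-ing pile 1 (size 33): 0 XOR 33 = 33
After XOR-ing pile 2 (size 74): 33 XOR 74 = 107
After XOR-ing pile 3 (size 7): 107 XOR 7 = 108
After XOR-ing pile 4 (size 67): 108 XOR 67 = 47
After XOR-ing pile 5 (size 33): 47 XOR 33 = 14
The Nim-value of this position is 14.

14


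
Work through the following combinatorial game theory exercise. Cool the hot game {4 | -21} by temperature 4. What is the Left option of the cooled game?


Original game: {4 | -21} (a switch {a | b} with a > b).
Cooling by t (for t below the temperature (a - b)/2 = 25/2) taxes each move by t: {a | b} cooled by t is {a - t | b + t}.
Cooling amount: t = 4
Cooled Left option: 4 - 4 = 0
Cooled Right option: -21 + 4 = -17
Cooled game: {0 | -17}
Left option = 0

0


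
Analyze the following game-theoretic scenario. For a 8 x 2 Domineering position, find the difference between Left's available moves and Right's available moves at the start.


Board is 8 x 2 (rows x cols).
Left (vertical) placements: (rows-1) * cols = 7 * 2 = 14
Right (horizontal) placements: rows * (cols-1) = 8 * 1 = 8
Advantage = Left - Right = 14 - 8 = 6

6


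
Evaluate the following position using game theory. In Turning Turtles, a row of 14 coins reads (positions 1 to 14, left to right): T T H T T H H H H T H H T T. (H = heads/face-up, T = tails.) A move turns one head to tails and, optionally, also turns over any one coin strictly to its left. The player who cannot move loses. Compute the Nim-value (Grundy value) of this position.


Coins: T T H T T H H H H T H H T T
Key fact: a single head at position k behaves exactly like a Nim heap of size k (turning it to T and optionally flipping a coin at j < k corresponds to moving the heap from k to j, or to 0), and heads combine as a disjunctive sum (two heads at the same place would cancel, matching j XOR j = 0). So the Nim-value is the XOR of the 1-indexed positions of the heads.
Face-up positions (1-indexed): [3, 6, 7, 8, 9, 11, 12]
XOR 0 with 3: 0 XOR 3 = 3
XOR 3 with 6: 3 XOR 6 = 5
XOR 5 with 7: 5 XOR 7 = 2
XOR 2 with 8: 2 XOR 8 = 10
XOR 10 with 9: 10 XOR 9 = 3
XOR 3 with 11: 3 XOR 11 = 8
XOR 8 with 12: 8 XOR 12 = 4
Nim-value = 4

4


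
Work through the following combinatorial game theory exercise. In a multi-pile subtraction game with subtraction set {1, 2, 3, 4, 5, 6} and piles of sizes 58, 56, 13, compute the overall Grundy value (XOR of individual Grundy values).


Subtraction set: {1, 2, 3, 4, 5, 6}
For this subtraction set, G(n) = n mod 7 (period = max + 1 = 7).
Pile 1 (size 58): G(58) = 58 mod 7 = 2
Pile 2 (size 56): G(56) = 56 mod 7 = 0
Pile 3 (size 13): G(13) = 13 mod 7 = 6
Total Grundy value = XOR of all: 2 XOR 0 XOR 6 = 4

4


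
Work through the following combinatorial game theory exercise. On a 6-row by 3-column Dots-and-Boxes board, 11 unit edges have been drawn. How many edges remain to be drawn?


Grid: 6 x 3 boxes, i.e. 7 rows and 4 columns of dots.
Horizontal edges: (rows + 1) * cols = 7 * 3 = 21
Vertical edges: rows * (cols + 1) = 6 * 4 = 24
Total edges: 21 + 24 = 45
Edges drawn: 11
Remaining: 45 - 11 = 34

34


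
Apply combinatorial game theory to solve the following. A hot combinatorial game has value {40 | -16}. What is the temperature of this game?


The game is {40 | -16}, a switch {a | b} with numbers a > b.
Cooling {a | b} by t gives {a - t | b + t}, which stops being hot when a - t = b + t, i.e. at t = (a - b)/2. So the temperature of a switch is (a - b)/2.
Temperature = (Left option - Right option) / 2
= (40 - (-16)) / 2
= 56 / 2
= 28

28


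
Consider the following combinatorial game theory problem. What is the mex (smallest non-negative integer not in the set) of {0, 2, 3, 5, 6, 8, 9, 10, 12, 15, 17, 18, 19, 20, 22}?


Set = {0, 2, 3, 5, 6, 8, 9, 10, 12, 15, 17, 18, 19, 20, 22}
0 is in the set.
1 is NOT in the set. This is the mex.
mex = 1

1


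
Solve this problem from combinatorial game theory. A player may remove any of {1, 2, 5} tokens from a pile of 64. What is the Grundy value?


The subtraction set is S = {1, 2, 5}.
G(k) = mex{ G(k - s) : s in S, s <= k }. We compute iteratively: G(0) = 0.
G(1) = mex({0}) = 1
G(2) = mex({0, 1}) = 2
G(3) = mex({1, 2}) = 0
G(4) = mex({0, 2}) = 1
G(5) = mex({0, 1}) = 2
G(6) = mex({1, 2}) = 0
G(7) = mex({0, 2}) = 1
Observe that G(3)..G(7) = 0, 1, 2, 0, 1 repeats G(0)..G(4) = 0, 1, 2, 0, 1.
For k >= max(S) = 5, G(k) is determined by the previous 5 values G(k-5)..G(k-1); a window of 5 consecutive values has recurred shifted by 3, so by induction G(k + 3) = G(k) for all k >= 0: the sequence is periodic from the start with period 3.
One period: G(0..2) = 0, 1, 2.
64 mod 3 = 1, so G(64) = G(1) = 1.

1


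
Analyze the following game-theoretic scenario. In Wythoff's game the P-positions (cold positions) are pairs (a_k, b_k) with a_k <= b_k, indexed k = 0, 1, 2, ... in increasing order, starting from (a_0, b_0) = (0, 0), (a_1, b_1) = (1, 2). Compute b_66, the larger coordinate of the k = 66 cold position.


By Wythoff's theorem, a_k = floor(k * phi) and b_k = floor(k * phi^2) = a_k + k, where phi = (1 + sqrt(5))/2 is the golden ratio.
phi = (1 + sqrt(5))/2 = 1.618034
phi^2 = phi + 1 = 2.618034
k = 66
k * phi^2 = 66 * 2.618034 = 172.790243
b_66 = floor(k * phi^2) = 172 (check: a_66 + k = 106 + 66 = 172)

172


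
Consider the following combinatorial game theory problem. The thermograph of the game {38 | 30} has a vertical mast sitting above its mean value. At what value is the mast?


Game = {38 | 30}, a switch {a | b} with numbers a > b.
Its thermograph has left wall a - t and right wall b + t, which meet at t = (a - b)/2, where both equal (a + b)/2. So the mast (mean value) is at (a + b)/2.
Mean = (38 + (30))/2 = 68/2 = 34

34


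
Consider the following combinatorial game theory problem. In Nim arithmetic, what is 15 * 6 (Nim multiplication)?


Nim multiplication is bilinear over XOR: (u XOR v) * w = (u*w) XOR (v*w).
So we split each operand into its bit components and XOR the pairwise Nim products.
15 = 1 + 2 + 4 + 8 (as XOR of powers of 2).
6 = 2 + 4 (as XOR of powers of 2).
Using the standard Nim-product table on single bits:
  2*2 = 3,   2*4 = 8,   2*8 = 12,
  4*4 = 6,   4*8 = 11,  8*8 = 13,
and  1*x = x (identity), k*l = l*k (commutative).
Pairwise Nim products:
  1 * 2 = 2
  1 * 4 = 4
  2 * 2 = 3
  2 * 4 = 8
  4 * 2 = 8
  4 * 4 = 6
  8 * 2 = 12
  8 * 4 = 11
XOR them: 2 XOR 4 XOR 3 XOR 8 XOR 8 XOR 6 XOR 12 XOR 11 = 4.
Result: 15 * 6 = 4 (in Nim).

4


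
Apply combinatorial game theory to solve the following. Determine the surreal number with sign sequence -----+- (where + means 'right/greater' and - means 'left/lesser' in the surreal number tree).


Sign expansion: -----+-
Rule: track bounds (lo, hi), initially (-inf, +inf). On '+', the current value becomes lo and we move to the simplest number in (value, hi): value + 1 if hi = +inf, otherwise the midpoint (value + hi)/2. On '-', the current value becomes hi and we move to value - 1 if lo = -inf, otherwise the midpoint (lo + value)/2.
Start at 0.
Step 1: sign = -, move left. Bounds: (-inf, 0). Value = -1
Step 2: sign = -, move left. Bounds: (-inf, -1). Value = -2
Step 3: sign = -, move left. Bounds: (-inf, -2). Value = -3
Step 4: sign = -, move left. Bounds: (-inf, -3). Value = -4
Step 5: sign = -, move left. Bounds: (-inf, -4). Value = -5
Step 6: sign = +, move right. Bounds: (-5, -4). Value = -9/2
Step 7: sign = -, move left. Bounds: (-5, -9/2). Value = -19/4
The surreal number with sign expansion -----+- is -19/4.

-19/4


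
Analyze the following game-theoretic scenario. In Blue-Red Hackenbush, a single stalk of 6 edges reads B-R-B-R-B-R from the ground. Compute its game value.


Edges (from ground): B-R-B-R-B-R
By Berlekamp's sign-expansion rule, a Blue-Red Hackenbush stalk has the value of the surreal number whose sign sequence is the edge sequence with B -> + and R -> -.
Sign sequence: +-+-+-
Trace the sign expansion in the surreal number tree, starting from 0:
Edge 1: B (sign +) -> bounds (0, +inf), value = 1
Edge 2: R (sign -) -> bounds (0, 1), value = 1/2
Edge 3: B (sign +) -> bounds (1/2, 1), value = 3/4
Edge 4: R (sign -) -> bounds (1/2, 3/4), value = 5/8
Edge 5: B (sign +) -> bounds (5/8, 3/4), value = 11/16
Edge 6: R (sign -) -> bounds (5/8, 11/16), value = 21/32
Game value = 21/32

21/32


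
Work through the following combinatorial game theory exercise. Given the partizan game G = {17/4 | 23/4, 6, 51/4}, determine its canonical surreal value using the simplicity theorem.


Left options: {17/4}, max = 17/4
Right options: {23/4, 6, 51/4}, min = 23/4
All options are numbers and max(Left) < min(Right), so by the simplicity theorem the value is the simplest (earliest-born) number strictly between 17/4 and 23/4.
The only integer strictly between 17/4 and 23/4 is 5.
No non-integer in the interval can be simpler: if x is a non-integer in the interval, then floor(x) or ceil(x) also lies in the interval (the interval contains an integer), and both are proper prefixes of x's sign expansion, i.e. born earlier. So the game value is 5.
Game value = 5

5


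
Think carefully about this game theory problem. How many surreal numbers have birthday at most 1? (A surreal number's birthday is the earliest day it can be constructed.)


Day 0: {|} = 0 is born. Count = 1.
Day n: the number of surreal numbers born by day n is 2^(n+1) - 1.
By day 0: 2^1 - 1 = 1
By day 1: 2^2 - 1 = 3
By day 1: 3 surreal numbers.

3


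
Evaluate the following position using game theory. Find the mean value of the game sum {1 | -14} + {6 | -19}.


G1 = {1 | -14}, G2 = {6 | -19}
Each is a switch {a | b} with numbers a > b; its mean value is (a + b)/2, and mean value is additive over game sums: m(G1 + G2) = m(G1) + m(G2).
Mean of G1 = (1 + (-14))/2 = -13/2 = -13/2
Mean of G2 = (6 + (-19))/2 = -13/2 = -13/2
Mean of G1 + G2 = -13/2 + -13/2 = -13

-13


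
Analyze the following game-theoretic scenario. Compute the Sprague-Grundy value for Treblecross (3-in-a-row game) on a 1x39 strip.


Treblecross: place X on empty cells; 3-in-a-row wins.
Playing within two cells of an existing X lets the opponent win at once, so sensible play treats the cells i-2..i+2 around each X as dead. The player left with no safe cell loses, so this is a normal-play take-away game on strips of safe cells.
Placing X at cell i (0-indexed) of a strip of k safe cells leaves independent strips of sizes max(0, i-2) and max(0, k-i-3). Hence G(k) = mex{ G(max(0,i-2)) XOR G(max(0,k-i-3)) : 0 <= i < k }, with G(0) = 0.
G(1): splits (0,0):0^0=0 -> mex({0}) = 1
G(2): splits (0,0):0^0=0 -> mex({0}) = 1
G(3): splits (0,0):0^0=0 -> mex({0}) = 1
G(4): splits (0,1):0^1=1 (0,0):0^0=0 -> mex({0, 1}) = 2
G(5): splits (0,2):0^1=1 (0,1):0^1=1 (0,0):0^0=0 -> mex({0, 1}) = 2
G(6) = mex({1}) = 0
G(7) = mex({0, 1, 2}) = 3
G(8) = mex({0, 1, 2}) = 3
G(9) = mex({0, 2}) = 1
G(10) = mex({0, 2, 3}) = 1
G(11) = mex({0, 3}) = 1
G(12) = mex({1, 3}) = 0
G(13) = mex({0, 1, 2, 3}) = 4
G(14) = mex({0, 1, 2}) = 3
G(15) = mex({0, 1, 2}) = 3
G(16) = mex({0, 1, 2, 4}) = 3
G(17) = mex({0, 1, 3, 4}) = 2
G(18) = mex({0, 1, 3, 4}) = 2
G(19) = mex({0, 1, 3, 5}) = 2
G(20) = mex({0, 1, 2, 3, 5}) = 4
G(21) = mex({0, 1, 2, 3, 5}) = 4
G(22) = mex({1, 2, 6}) = 0
G(23) = mex({0, 1, 2, 3, 4, 6}) = 5
G(24) = mex({0, 1, 2, 3, 4}) = 5
G(25) = mex({0, 1, 3, 4, 7}) = 2
G(26) = mex({0, 1, 3, 4, 5, 7}) = 2
G(27) = mex({0, 1, 3, 5}) = 2
G(28) = mex({0, 1, 2, 5}) = 3
G(29) = mex({0, 1, 2, 4, 5, 6}) = 3
G(30) = mex({1, 2, 4, 6}) = 0
G(31) = mex({0, 1, 2, 3, 4, 6}) = 5
G(32) = mex({1, 2, 3, 4, 7}) = 0
G(33) = mex({0, 3, 7}) = 1
G(34) = mex({0, 2, 3, 5, 7}) = 1
G(35) = mex({0, 2, 3, 5, 6}) = 1
G(36) = mex({0, 1, 2, 5, 6}) = 3
G(37) = mex({0, 1, 2, 4, 5, 6}) = 3
G(38) = mex({0, 1, 2, 4}) = 3
G(39) = mex({0, 1, 2, 3, 4, 7}) = 5
Therefore G(39) = 5.

5


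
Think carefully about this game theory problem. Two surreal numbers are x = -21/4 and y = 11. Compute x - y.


x = -21/4, y = 11
Converting to common denominator: 4
x = -21/4, y = 44/4
x - y = -21/4 - 11 = -65/4

-65/4


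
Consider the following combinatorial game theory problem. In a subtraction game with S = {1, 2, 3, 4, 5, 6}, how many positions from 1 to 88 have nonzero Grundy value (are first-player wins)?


Subtraction set S = {1, 2, 3, 4, 5, 6}, so G(n) = n mod 7.
G(n) = 0 when n is a multiple of 7.
Multiples of 7 in [1, 88]: 12
N-positions (nonzero Grundy) = 88 - 12 = 76

76


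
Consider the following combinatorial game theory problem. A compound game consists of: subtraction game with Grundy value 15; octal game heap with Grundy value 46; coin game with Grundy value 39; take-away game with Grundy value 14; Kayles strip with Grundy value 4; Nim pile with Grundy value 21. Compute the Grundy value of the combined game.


By the Sprague-Grundy theorem, the Grundy value of a sum of games is the XOR of individual Grundy values.
subtraction game: Grundy value = 15. Running XOR: 0 XOR 15 = 15
octal game heap: Grundy value = 46. Running XOR: 15 XOR 46 = 33
coin game: Grundy value = 39. Running XOR: 33 XOR 39 = 6
take-away game: Grundy value = 14. Running XOR: 6 XOR 14 = 8
Kayles strip: Grundy value = 4. Running XOR: 8 XOR 4 = 12
Nim pile: Grundy value = 21. Running XOR: 12 XOR 21 = 25
The combined Grundy value is 25.

25


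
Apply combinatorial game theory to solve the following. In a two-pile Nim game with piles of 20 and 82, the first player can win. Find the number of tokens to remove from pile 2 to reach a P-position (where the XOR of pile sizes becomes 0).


Piles: 20 and 82
Current XOR: 20 XOR 82 = 70 (non-zero, so this is an N-position).
To make the XOR zero, we need to find a move that balances the piles.
For pile 2 (size 82): target = 82 XOR 70 = 20
We reduce pile 2 from 82 to 20.
Tokens removed: 82 - 20 = 62
Verification: 20 XOR 20 = 0

62


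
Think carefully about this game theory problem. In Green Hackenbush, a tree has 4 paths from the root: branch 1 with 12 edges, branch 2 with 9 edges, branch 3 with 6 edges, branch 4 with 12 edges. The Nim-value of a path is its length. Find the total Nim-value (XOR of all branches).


The tree has 4 branches from the ground vertex.
In Green Hackenbush, the Nim-value of a simple path of length k is k.
Branch 1: length 12, Nim-value = 12
Branch 2: length 9, Nim-value = 9
Branch 3: length 6, Nim-value = 6
Branch 4: length 12, Nim-value = 12
Total Nim-value = XOR of all branch values:
0 XOR 12 = 12
12 XOR 9 = 5
5 XOR 6 = 3
3 XOR 12 = 15
Nim-value of the tree = 15

15


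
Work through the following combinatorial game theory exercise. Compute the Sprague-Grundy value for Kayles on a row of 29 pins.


Kayles: a move removes 1 or 2 adjacent pins from a contiguous row.
Removing pins from a row of k leaves two independent rows (a, b) with a + b = k - 1 (one pin) or a + b = k - 2 (two pins); an end removal gives a = 0.
By Sprague-Grundy, G(k) = mex{ G(a) XOR G(b) } over all these splits. G(0) = 0.
G(1): splits (0,0):0^0=0 -> mex({0}) = 1
G(2): splits (0,1):0^1=1 (0,0):0^0=0 -> mex({0, 1}) = 2
G(3): splits (0,2):0^2=2 (1,1):1^1=0 (0,1):0^1=1 -> mex({0, 1, 2}) = 3
G(4): splits (0,3):0^3=3 (1,2):1^2=3 (0,2):0^2=2 (1,1):1^1=0 -> mex({0, 2, 3}) = 1
G(5): splits (0,4):0^1=1 (1,3):1^3=2 (2,2):2^2=0 (0,3):0^3=3 (1,2):1^2=3 -> mex({0, 1, 2, 3}) = 4
G(6) = mex({0, 1, 2, 4}) = 3
G(7) = mex({0, 1, 3, 4, 5}) = 2
G(8) = mex({0, 2, 3, 5, 6}) = 1
G(9) = mex({0, 1, 2, 3, 6, 7}) = 4
G(10) = mex({0, 1, 3, 4, 5, 7}) = 2
G(11) = mex({0, 1, 2, 3, 4, 5}) = 6
G(12) = mex({0, 1, 2, 3, 5, 6, 7}) = 4
G(13) = mex({0, 2, 3, 4, 6, 7}) = 1
G(14) = mex({0, 1, 4, 5, 6, 7}) = 2
G(15) = mex({0, 1, 2, 3, 4, 5, 6}) = 7
G(16) = mex({0, 2, 3, 5, 6, 7}) = 1
G(17) = mex({0, 1, 2, 3, 5, 6, 7}) = 4
G(18) = mex({0, 1, 2, 4, 5, 6}) = 3
G(19) = mex({0, 1, 3, 4, 5, 7}) = 2
G(20) = mex({0, 2, 3, 4, 5, 6, 7}) = 1
G(21) = mex({0, 1, 2, 3, 5, 6, 7}) = 4
G(22) = mex({0, 1, 2, 3, 4, 5, 7}) = 6
G(23) = mex({0, 1, 2, 3, 4, 5, 6}) = 7
G(24) = mex({0, 1, 2, 3, 5, 6, 7}) = 4
G(25) = mex({0, 2, 3, 4, 6, 7}) = 1
G(26) = mex({0, 1, 3, 4, 5, 6, 7}) = 2
G(27) = mex({0, 1, 2, 3, 4, 5, 6, 7}) = 8
G(28) = mex({0, 1, 2, 3, 4, 6, 7, 8}) = 5
G(29) = mex({0, 1, 2, 3, 5, 6, 7, 8, 9}) = 4
Therefore G(29) = 4.

4


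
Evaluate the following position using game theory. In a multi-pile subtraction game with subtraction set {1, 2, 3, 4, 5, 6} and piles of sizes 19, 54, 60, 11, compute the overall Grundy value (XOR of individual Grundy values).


Subtraction set: {1, 2, 3, 4, 5, 6}
For this subtraction set, G(n) = n mod 7 (period = max + 1 = 7).
Pile 1 (size 19): G(19) = 19 mod 7 = 5
Pile 2 (size 54): G(54) = 54 mod 7 = 5
Pile 3 (size 60): G(60) = 60 mod 7 = 4
Pile 4 (size 11): G(11) = 11 mod 7 = 4
Total Grundy value = XOR of all: 5 XOR 5 XOR 4 XOR 4 = 0

0


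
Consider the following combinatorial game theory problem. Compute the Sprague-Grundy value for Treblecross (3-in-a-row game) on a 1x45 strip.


Treblecross: place X on empty cells; 3-in-a-row wins.
Playing within two cells of an existing X lets the opponent win at once, so sensible play treats the cells i-2..i+2 around each X as dead. The player left with no safe cell loses, so this is a normal-play take-away game on strips of safe cells.
Placing X at cell i (0-indexed) of a strip of k safe cells leaves independent strips of sizes max(0, i-2) and max(0, k-i-3). Hence G(k) = mex{ G(max(0,i-2)) XOR G(max(0,k-i-3)) : 0 <= i < k }, with G(0) = 0.
G(1): splits (0,0):0^0=0 -> mex({0}) = 1
G(2): splits (0,0):0^0=0 -> mex({0}) = 1
G(3): splits (0,0):0^0=0 -> mex({0}) = 1
G(4): splits (0,1):0^1=1 (0,0):0^0=0 -> mex({0, 1}) = 2
G(5): splits (0,2):0^1=1 (0,1):0^1=1 (0,0):0^0=0 -> mex({0, 1}) = 2
G(6) = mex({1}) = 0
G(7) = mex({0, 1, 2}) = 3
G(8) = mex({0, 1, 2}) = 3
G(9) = mex({0, 2}) = 1
G(10) = mex({0, 2, 3}) = 1
G(11) = mex({0, 3}) = 1
G(12) = mex({1, 3}) = 0
G(13) = mex({0, 1, 2, 3}) = 4
G(14) = mex({0, 1, 2}) = 3
G(15) = mex({0, 1, 2}) = 3
G(16) = mex({0, 1, 2, 4}) = 3
G(17) = mex({0, 1, 3, 4}) = 2
G(18) = mex({0, 1, 3, 4}) = 2
G(19) = mex({0, 1, 3, 5}) = 2
G(20) = mex({0, 1, 2, 3, 5}) = 4
G(21) = mex({0, 1, 2, 3, 5}) = 4
G(22) = mex({1, 2, 6}) = 0
G(23) = mex({0, 1, 2, 3, 4, 6}) = 5
G(24) = mex({0, 1, 2, 3, 4}) = 5
G(25) = mex({0, 1, 3, 4, 7}) = 2
G(26) = mex({0, 1, 3, 4, 5, 7}) = 2
G(27) = mex({0, 1, 3, 5}) = 2
G(28) = mex({0, 1, 2, 5}) = 3
G(29) = mex({0, 1, 2, 4, 5, 6}) = 3
G(30) = mex({1, 2, 4, 6}) = 0
G(31) = mex({0, 1, 2, 3, 4, 6}) = 5
G(32) = mex({1, 2, 3, 4, 7}) = 0
G(33) = mex({0, 3, 7}) = 1
G(34) = mex({0, 2, 3, 5, 7}) = 1
G(35) = mex({0, 2, 3, 5, 6}) = 1
G(36) = mex({0, 1, 2, 5, 6}) = 3
G(37) = mex({0, 1, 2, 4, 5, 6}) = 3
G(38) = mex({0, 1, 2, 4}) = 3
G(39) = mex({0, 1, 2, 3, 4, 7}) = 5
G(40) = mex({0, 1, 2, 3, 4, 5, 7}) = 6
G(41) = mex({0, 1, 2, 3, 5, 7}) = 4
G(42) = mex({0, 1, 2, 3, 5, 6, 7}) = 4
G(43) = mex({0, 2, 3, 5, 6}) = 1
G(44) = mex({1, 2, 3, 4, 5, 6}) = 0
G(45) = mex({0, 1, 2, 3, 4, 6, 7}) = 5
Therefore G(45) = 5.

5


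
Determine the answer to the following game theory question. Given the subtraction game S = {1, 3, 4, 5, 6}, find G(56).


The subtraction set is S = {1, 3, 4, 5, 6}.
G(k) = mex{ G(k - s) : s in S, s <= k }. We compute iteratively: G(0) = 0.
G(1) = mex({0}) = 1
G(2) = mex({1}) = 0
G(3) = mex({0}) = 1
G(4) = mex({0, 1}) = 2
G(5) = mex({0, 1, 2}) = 3
G(6) = mex({0, 1, 3}) = 2
G(7) = mex({0, 1, 2}) = 3
G(8) = mex({0, 1, 2, 3}) = 4
G(9) = mex({1, 2, 3, 4}) = 0
G(10) = mex({0, 2, 3}) = 1
G(11) = mex({1, 2, 3, 4}) = 0
G(12) = mex({0, 2, 3, 4}) = 1
G(13) = mex({0, 1, 3, 4}) = 2
G(14) = mex({0, 1, 2, 4}) = 3
Observe that G(9)..G(14) = 0, 1, 0, 1, 2, 3 repeats G(0)..G(5) = 0, 1, 0, 1, 2, 3.
For k >= max(S) = 6, G(k) is determined by the previous 6 values G(k-6)..G(k-1); a window of 6 consecutive values has recurred shifted by 9, so by induction G(k + 9) = G(k) for all k >= 0: the sequence is periodic from the start with period 9.
One period: G(0..8) = 0, 1, 0, 1, 2, 3, 2, 3, 4.
56 mod 9 = 2, so G(56) = G(2) = 0.

0


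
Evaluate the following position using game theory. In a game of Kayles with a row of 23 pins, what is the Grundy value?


Kayles: a move removes 1 or 2 adjacent pins from a contiguous row.
Removing pins from a row of k leaves two independent rows (a, b) with a + b = k - 1 (one pin) or a + b = k - 2 (two pins); an end removal gives a = 0.
By Sprague-Grundy, G(k) = mex{ G(a) XOR G(b) } over all these splits. G(0) = 0.
G(1): splits (0,0):0^0=0 -> mex({0}) = 1
G(2): splits (0,1):0^1=1 (0,0):0^0=0 -> mex({0, 1}) = 2
G(3): splits (0,2):0^2=2 (1,1):1^1=0 (0,1):0^1=1 -> mex({0, 1, 2}) = 3
G(4): splits (0,3):0^3=3 (1,2):1^2=3 (0,2):0^2=2 (1,1):1^1=0 -> mex({0, 2, 3}) = 1
G(5): splits (0,4):0^1=1 (1,3):1^3=2 (2,2):2^2=0 (0,3):0^3=3 (1,2):1^2=3 -> mex({0, 1, 2, 3}) = 4
G(6) = mex({0, 1, 2, 4}) = 3
G(7) = mex({0, 1, 3, 4, 5}) = 2
G(8) = mex({0, 2, 3, 5, 6}) = 1
G(9) = mex({0, 1, 2, 3, 6, 7}) = 4
G(10) = mex({0, 1, 3, 4, 5, 7}) = 2
G(11) = mex({0, 1, 2, 3, 4, 5}) = 6
G(12) = mex({0, 1, 2, 3, 5, 6, 7}) = 4
G(13) = mex({0, 2, 3, 4, 6, 7}) = 1
G(14) = mex({0, 1, 4, 5, 6, 7}) = 2
G(15) = mex({0, 1, 2, 3, 4, 5, 6}) = 7
G(16) = mex({0, 2, 3, 5, 6, 7}) = 1
G(17) = mex({0, 1, 2, 3, 5, 6, 7}) = 4
G(18) = mex({0, 1, 2, 4, 5, 6}) = 3
G(19) = mex({0, 1, 3, 4, 5, 7}) = 2
G(20) = mex({0, 2, 3, 4, 5, 6, 7}) = 1
G(21) = mex({0, 1, 2, 3, 5, 6, 7}) = 4
G(22) = mex({0, 1, 2, 3, 4, 5, 7}) = 6
G(23) = mex({0, 1, 2, 3, 4, 5, 6}) = 7
Therefore G(23) = 7.

7


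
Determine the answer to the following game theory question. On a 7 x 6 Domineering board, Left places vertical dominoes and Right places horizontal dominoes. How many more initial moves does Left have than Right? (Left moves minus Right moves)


Board is 7 x 6 (rows x cols).
Left (vertical) placements: (rows-1) * cols = 6 * 6 = 36
Right (horizontal) placements: rows * (cols-1) = 7 * 5 = 35
Advantage = Left - Right = 36 - 35 = 1

1


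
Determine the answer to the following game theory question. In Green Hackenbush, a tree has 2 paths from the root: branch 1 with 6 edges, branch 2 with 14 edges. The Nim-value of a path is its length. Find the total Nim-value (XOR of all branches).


The tree has 2 branches from the ground vertex.
In Green Hackenbush, the Nim-value of a simple path of length k is k.
Branch 1: length 6, Nim-value = 6
Branch 2: length 14, Nim-value = 14
Total Nim-value = XOR of all branch values:
0 XOR 6 = 6
6 XOR 14 = 8
Nim-value of the tree = 8

8


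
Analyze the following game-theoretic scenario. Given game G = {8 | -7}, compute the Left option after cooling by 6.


Original game: {8 | -7} (a switch {a | b} with a > b).
Cooling by t (for t below the temperature (a - b)/2 = 15/2) taxes each move by t: {a | b} cooled by t is {a - t | b + t}.
Cooling amount: t = 6
Cooled Left option: 8 - 6 = 2
Cooled Right option: -7 + 6 = -1
Cooled game: {2 | -1}
Left option = 2

2


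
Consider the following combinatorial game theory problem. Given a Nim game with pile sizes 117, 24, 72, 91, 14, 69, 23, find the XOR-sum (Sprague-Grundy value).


We need the XOR (exclusive or) of all pile sizes.
After XOR-ing pile 1 (size 117): 0 XOR 117 = 117
After XOR-ing pile 2 (size 24): 117 XOR 24 = 109
After XOR-ing pile 3 (size 72): 109 XOR 72 = 37
After XOR-ing pile 4 (size 91): 37 XOR 91 = 126
After XOR-ing pile 5 (size 14): 126 XOR 14 = 112
After XOR-ing pile 6 (size 69): 112 XOR 69 = 53
After XOR-ing pile 7 (size 23): 53 XOR 23 = 34
The Nim-value of this position is 34.

34


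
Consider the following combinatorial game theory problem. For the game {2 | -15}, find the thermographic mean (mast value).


Game = {2 | -15}, a switch {a | b} with numbers a > b.
Its thermograph has left wall a - t and right wall b + t, which meet at t = (a - b)/2, where both equal (a + b)/2. So the mast (mean value) is at (a + b)/2.
Mean = (2 + (-15))/2 = -13/2 = -13/2

-13/2


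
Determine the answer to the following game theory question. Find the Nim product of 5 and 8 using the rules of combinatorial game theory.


Nim multiplication is bilinear over XOR: (u XOR v) * w = (u*w) XOR (v*w).
So we split each operand into its bit components and XOR the pairwise Nim products.
5 = 1 + 4 (as XOR of powers of 2).
8 = 8 (as XOR of powers of 2).
Using the standard Nim-product table on single bits:
  2*2 = 3,   2*4 = 8,   2*8 = 12,
  4*4 = 6,   4*8 = 11,  8*8 = 13,
and  1*x = x (identity), k*l = l*k (commutative).
Pairwise Nim products:
  1 * 8 = 8
  4 * 8 = 11
XOR them: 8 XOR 11 = 3.
Result: 5 * 8 = 3 (in Nim).

3


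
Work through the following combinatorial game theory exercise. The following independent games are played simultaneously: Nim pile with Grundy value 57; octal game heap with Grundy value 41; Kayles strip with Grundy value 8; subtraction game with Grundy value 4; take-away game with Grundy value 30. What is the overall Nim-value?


By the Sprague-Grundy theorem, the Grundy value of a sum of games is the XOR of individual Grundy values.
Nim pile: Grundy value = 57. Running XOR: 0 XOR 57 = 57
octal game heap: Grundy value = 41. Running XOR: 57 XOR 41 = 16
Kayles strip: Grundy value = 8. Running XOR: 16 XOR 8 = 24
subtraction game: Grundy value = 4. Running XOR: 24 XOR 4 = 28
take-away game: Grundy value = 30. Running XOR: 28 XOR 30 = 2
The combined Grundy value is 2.

2


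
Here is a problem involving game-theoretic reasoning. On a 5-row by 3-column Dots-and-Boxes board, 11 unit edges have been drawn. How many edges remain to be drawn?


Grid: 5 x 3 boxes, i.e. 6 rows and 4 columns of dots.
Horizontal edges: (rows + 1) * cols = 6 * 3 = 18
Vertical edges: rows * (cols + 1) = 5 * 4 = 20
Total edges: 18 + 20 = 38
Edges drawn: 11
Remaining: 38 - 11 = 27

27


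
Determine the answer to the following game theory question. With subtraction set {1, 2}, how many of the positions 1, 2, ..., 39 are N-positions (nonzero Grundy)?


Subtraction set S = {1, 2}, so G(n) = n mod 3.
G(n) = 0 when n is a multiple of 3.
Multiples of 3 in [1, 39]: 13
N-positions (nonzero Grundy) = 39 - 13 = 26

26


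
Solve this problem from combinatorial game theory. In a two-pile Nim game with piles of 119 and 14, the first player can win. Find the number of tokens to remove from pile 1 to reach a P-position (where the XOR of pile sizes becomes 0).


Piles: 119 and 14
Current XOR: 119 XOR 14 = 121 (non-zero, so this is an N-position).
To make the XOR zero, we need to find a move that balances the piles.
For pile 1 (size 119): target = 119 XOR 121 = 14
We reduce pile 1 from 119 to 14.
Tokens removed: 119 - 14 = 105
Verification: 14 XOR 14 = 0

105


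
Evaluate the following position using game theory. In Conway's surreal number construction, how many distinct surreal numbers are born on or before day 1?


Day 0: {|} = 0 is born. Count = 1.
Day n: the number of surreal numbers born by day n is 2^(n+1) - 1.
By day 0: 2^1 - 1 = 1
By day 1: 2^2 - 1 = 3
By day 1: 3 surreal numbers.

3


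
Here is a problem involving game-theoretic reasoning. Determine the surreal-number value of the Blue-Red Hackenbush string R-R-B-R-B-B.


Edges (from ground): R-R-B-R-B-B
By Berlekamp's sign-expansion rule, a Blue-Red Hackenbush stalk has the value of the surreal number whose sign sequence is the edge sequence with B -> + and R -> -.
Sign sequence: --+-++
Trace the sign expansion in the surreal number tree, starting from 0:
Edge 1: R (sign -) -> bounds (-inf, 0), value = -1
Edge 2: R (sign -) -> bounds (-inf, -1), value = -2
Edge 3: B (sign +) -> bounds (-2, -1), value = -3/2
Edge 4: R (sign -) -> bounds (-2, -3/2), value = -7/4
Edge 5: B (sign +) -> bounds (-7/4, -3/2), value = -13/8
Edge 6: B (sign +) -> bounds (-13/8, -3/2), value = -25/16
Game value = -25/16

-25/16


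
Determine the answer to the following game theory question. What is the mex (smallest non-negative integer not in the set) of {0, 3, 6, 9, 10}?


Set = {0, 3, 6, 9, 10}
0 is in the set.
1 is NOT in the set. This is the mex.
mex = 1

1


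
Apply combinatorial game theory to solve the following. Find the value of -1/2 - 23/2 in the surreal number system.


x = -1/2, y = 23/2
Converting to common denominator: 2
x = -1/2, y = 23/2
x - y = -1/2 - 23/2 = -12

-12


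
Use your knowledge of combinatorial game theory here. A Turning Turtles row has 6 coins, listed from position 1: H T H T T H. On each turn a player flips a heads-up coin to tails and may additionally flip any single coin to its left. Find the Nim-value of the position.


Coins: H T H T T H
Key fact: a single head at position k behaves exactly like a Nim heap of size k (turning it to T and optionally flipping a coin at j < k corresponds to moving the heap from k to j, or to 0), and heads combine as a disjunctive sum (two heads at the same place would cancel, matching j XOR j = 0). So the Nim-value is the XOR of the 1-indexed positions of the heads.
Face-up positions (1-indexed): [1, 3, 6]
XOR 0 with 1: 0 XOR 1 = 1
XOR 1 with 3: 1 XOR 3 = 2
XOR 2 with 6: 2 XOR 6 = 4
Nim-value = 4

4


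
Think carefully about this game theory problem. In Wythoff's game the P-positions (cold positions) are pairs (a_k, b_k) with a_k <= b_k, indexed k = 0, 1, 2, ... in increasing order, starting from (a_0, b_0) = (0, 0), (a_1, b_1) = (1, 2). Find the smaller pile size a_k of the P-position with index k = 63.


By Wythoff's theorem, a_k = floor(k * phi) and b_k = floor(k * phi^2) = a_k + k, where phi = (1 + sqrt(5))/2 is the golden ratio.
phi = (1 + sqrt(5))/2 = 1.618034
k = 63
k * phi = 63 * 1.618034 = 101.936141
a_63 = floor(k * phi) = 101

101


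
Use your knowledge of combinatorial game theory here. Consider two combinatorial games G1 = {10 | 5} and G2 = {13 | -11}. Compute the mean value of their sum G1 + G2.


G1 = {10 | 5}, G2 = {13 | -11}
Each is a switch {a | b} with numbers a > b; its mean value is (a + b)/2, and mean value is additive over game sums: m(G1 + G2) = m(G1) + m(G2).
Mean of G1 = (10 + (5))/2 = 15/2 = 15/2
Mean of G2 = (13 + (-11))/2 = 2/2 = 1
Mean of G1 + G2 = 15/2 + 1 = 17/2

17/2


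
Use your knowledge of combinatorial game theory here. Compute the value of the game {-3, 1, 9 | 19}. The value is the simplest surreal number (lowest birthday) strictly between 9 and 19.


Left options: {-3, 1, 9}, max = 9
Right options: {19}, min = 19
All options are numbers and max(Left) < min(Right), so by the simplicity theorem the value is the simplest (earliest-born) number strictly between 9 and 19.
Integers 10 through 18 all lie strictly between 9 and 19.
Among integers, the simplest (lowest birthday = smallest |n|; 0 is born on day 0, +-n on day n) is 10.
No non-integer in the interval can be simpler: if x is a non-integer in the interval, then floor(x) or ceil(x) also lies in the interval (the interval contains an integer), and both are proper prefixes of x's sign expansion, i.e. born earlier. So the game value is 10.
Game value = 10

10


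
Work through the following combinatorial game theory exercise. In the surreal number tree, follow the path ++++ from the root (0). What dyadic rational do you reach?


Sign expansion: ++++
Rule: track bounds (lo, hi), initially (-inf, +inf). On '+', the current value becomes lo and we move to the simplest number in (value, hi): value + 1 if hi = +inf, otherwise the midpoint (value + hi)/2. On '-', the current value becomes hi and we move to value - 1 if lo = -inf, otherwise the midpoint (lo + value)/2.
Start at 0.
Step 1: sign = +, move right. Bounds: (0, +inf). Value = 1
Step 2: sign = +, move right. Bounds: (1, +inf). Value = 2
Step 3: sign = +, move right. Bounds: (2, +inf). Value = 3
Step 4: sign = +, move right. Bounds: (3, +inf). Value = 4
The surreal number with sign expansion ++++ is 4.

4


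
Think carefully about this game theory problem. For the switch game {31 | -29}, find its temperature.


The game is {31 | -29}, a switch {a | b} with numbers a > b.
Cooling {a | b} by t gives {a - t | b + t}, which stops being hot when a - t = b + t, i.e. at t = (a - b)/2. So the temperature of a switch is (a - b)/2.
Temperature = (Left option - Right option) / 2
= (31 - (-29)) / 2
= 60 / 2
= 30

30


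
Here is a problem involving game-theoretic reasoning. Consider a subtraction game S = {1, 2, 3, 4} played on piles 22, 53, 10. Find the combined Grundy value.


Subtraction set: {1, 2, 3, 4}
For this subtraction set, G(n) = n mod 5 (period = max + 1 = 5).
Pile 1 (size 22): G(22) = 22 mod 5 = 2
Pile 2 (size 53): G(53) = 53 mod 5 = 3
Pile 3 (size 10): G(10) = 10 mod 5 = 0
Total Grundy value = XOR of all: 2 XOR 3 XOR 0 = 1

1


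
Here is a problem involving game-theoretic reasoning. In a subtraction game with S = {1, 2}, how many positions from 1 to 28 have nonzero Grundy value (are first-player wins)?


Subtraction set S = {1, 2}, so G(n) = n mod 3.
G(n) = 0 when n is a multiple of 3.
Multiples of 3 in [1, 28]: 9
N-positions (nonzero Grundy) = 28 - 9 = 19

19


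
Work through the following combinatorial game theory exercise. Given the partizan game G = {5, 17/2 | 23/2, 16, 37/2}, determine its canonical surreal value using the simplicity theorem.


Left options: {5, 17/2}, max = 17/2
Right options: {23/2, 16, 37/2}, min = 23/2
All options are numbers and max(Left) < min(Right), so by the simplicity theorem the value is the simplest (earliest-born) number strictly between 17/2 and 23/2.
Integers 9 through 11 all lie strictly between 17/2 and 23/2.
Among integers, the simplest (lowest birthday = smallest |n|; 0 is born on day 0, +-n on day n) is 9.
No non-integer in the interval can be simpler: if x is a non-integer in the interval, then floor(x) or ceil(x) also lies in the interval (the interval contains an integer), and both are proper prefixes of x's sign expansion, i.e. born earlier. So the game value is 9.
Game value = 9

9


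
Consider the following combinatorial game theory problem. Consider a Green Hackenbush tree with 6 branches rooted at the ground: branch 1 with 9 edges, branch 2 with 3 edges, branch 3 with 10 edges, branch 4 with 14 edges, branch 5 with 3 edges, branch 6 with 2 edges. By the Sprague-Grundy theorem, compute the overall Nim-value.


The tree has 6 branches from the ground vertex.
In Green Hackenbush, the Nim-value of a simple path of length k is k.
Branch 1: length 9, Nim-value = 9
Branch 2: length 3, Nim-value = 3
Branch 3: length 10, Nim-value = 10
Branch 4: length 14, Nim-value = 14
Branch 5: length 3, Nim-value = 3
Branch 6: length 2, Nim-value = 2
Total Nim-value = XOR of all branch values:
0 XOR 9 = 9
9 XOR 3 = 10
10 XOR 10 = 0
0 XOR 14 = 14
14 XOR 3 = 13
13 XOR 2 = 15
Nim-value of the tree = 15

15


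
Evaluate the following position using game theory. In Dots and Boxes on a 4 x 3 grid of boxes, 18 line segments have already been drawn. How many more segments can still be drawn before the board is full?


Grid: 4 x 3 boxes, i.e. 5 rows and 4 columns of dots.
Horizontal edges: (rows + 1) * cols = 5 * 3 = 15
Vertical edges: rows * (cols + 1) = 4 * 4 = 16
Total edges: 15 + 16 = 31
Edges drawn: 18
Remaining: 31 - 18 = 13

13


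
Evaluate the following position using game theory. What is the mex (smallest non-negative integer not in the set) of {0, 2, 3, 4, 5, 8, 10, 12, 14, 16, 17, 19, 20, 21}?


Set = {0, 2, 3, 4, 5, 8, 10, 12, 14, 16, 17, 19, 20, 21}
0 is in the set.
1 is NOT in the set. This is the mex.
mex = 1

1


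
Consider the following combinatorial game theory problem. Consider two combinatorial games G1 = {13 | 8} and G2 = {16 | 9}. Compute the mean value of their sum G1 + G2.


G1 = {13 | 8}, G2 = {16 | 9}
Each is a switch {a | b} with numbers a > b; its mean value is (a + b)/2, and mean value is additive over game sums: m(G1 + G2) = m(G1) + m(G2).
Mean of G1 = (13 + (8))/2 = 21/2 = 21/2
Mean of G2 = (16 + (9))/2 = 25/2 = 25/2
Mean of G1 + G2 = 21/2 + 25/2 = 23

23


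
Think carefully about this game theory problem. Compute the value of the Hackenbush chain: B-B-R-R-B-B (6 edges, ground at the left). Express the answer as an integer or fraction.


Edges (from ground): B-B-R-R-B-B
By Berlekamp's sign-expansion rule, a Blue-Red Hackenbush stalk has the value of the surreal number whose sign sequence is the edge sequence with B -> + and R -> -.
Sign sequence: ++--++
Trace the sign expansion in the surreal number tree, starting from 0:
Edge 1: B (sign +) -> bounds (0, +inf), value = 1
Edge 2: B (sign +) -> bounds (1, +inf), value = 2
Edge 3: R (sign -) -> bounds (1, 2), value = 3/2
Edge 4: R (sign -) -> bounds (1, 3/2), value = 5/4
Edge 5: B (sign +) -> bounds (5/4, 3/2), value = 11/8
Edge 6: B (sign +) -> bounds (11/8, 3/2), value = 23/16
Game value = 23/16

23/16


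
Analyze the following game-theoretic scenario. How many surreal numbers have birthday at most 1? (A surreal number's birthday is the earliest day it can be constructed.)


Day 0: {|} = 0 is born. Count = 1.
Day n: the number of surreal numbers born by day n is 2^(n+1) - 1.
By day 0: 2^1 - 1 = 1
By day 1: 2^2 - 1 = 3
By day 1: 3 surreal numbers.

3


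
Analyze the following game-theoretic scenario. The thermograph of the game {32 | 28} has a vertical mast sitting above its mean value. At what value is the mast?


Game = {32 | 28}, a switch {a | b} with numbers a > b.
Its thermograph has left wall a - t and right wall b + t, which meet at t = (a - b)/2, where both equal (a + b)/2. So the mast (mean value) is at (a + b)/2.
Mean = (32 + (28))/2 = 60/2 = 30

30


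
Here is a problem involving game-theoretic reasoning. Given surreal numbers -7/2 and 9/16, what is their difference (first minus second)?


x = -7/2, y = 9/16
Converting to common denominator: 16
x = -56/16, y = 9/16
x - y = -7/2 - 9/16 = -65/16

-65/16


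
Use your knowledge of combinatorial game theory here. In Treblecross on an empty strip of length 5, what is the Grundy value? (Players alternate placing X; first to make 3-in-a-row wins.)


Treblecross: place X on empty cells; 3-in-a-row wins.
Playing within two cells of an existing X lets the opponent win at once, so sensible play treats the cells i-2..i+2 around each X as dead. The player left with no safe cell loses, so this is a normal-play take-away game on strips of safe cells.
Placing X at cell i (0-indexed) of a strip of k safe cells leaves independent strips of sizes max(0, i-2) and max(0, k-i-3). Hence G(k) = mex{ G(max(0,i-2)) XOR G(max(0,k-i-3)) : 0 <= i < k }, with G(0) = 0.
G(1): splits (0,0):0^0=0 -> mex({0}) = 1
G(2): splits (0,0):0^0=0 -> mex({0}) = 1
G(3): splits (0,0):0^0=0 -> mex({0}) = 1
G(4): splits (0,1):0^1=1 (0,0):0^0=0 -> mex({0, 1}) = 2
G(5): splits (0,2):0^1=1 (0,1):0^1=1 (0,0):0^0=0 -> mex({0, 1}) = 2
Therefore G(5) = 2.

2


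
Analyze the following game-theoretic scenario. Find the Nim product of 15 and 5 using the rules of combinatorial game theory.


Nim multiplication is bilinear over XOR: (u XOR v) * w = (u*w) XOR (v*w).
So we split each operand into its bit components and XOR the pairwise Nim products.
15 = 1 + 2 + 4 + 8 (as XOR of powers of 2).
5 = 1 + 4 (as XOR of powers of 2).
Using the standard Nim-product table on single bits:
  2*2 = 3,   2*4 = 8,   2*8 = 12,
  4*4 = 6,   4*8 = 11,  8*8 = 13,
and  1*x = x (identity), k*l = l*k (commutative).
Pairwise Nim products:
  1 * 1 = 1
  1 * 4 = 4
  2 * 1 = 2
  2 * 4 = 8
  4 * 1 = 4
  4 * 4 = 6
  8 * 1 = 8
  8 * 4 = 11
XOR them: 1 XOR 4 XOR 2 XOR 8 XOR 4 XOR 6 XOR 8 XOR 11 = 14.
Result: 15 * 5 = 14 (in Nim).

14


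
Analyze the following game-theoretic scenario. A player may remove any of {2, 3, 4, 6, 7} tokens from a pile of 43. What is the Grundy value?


The subtraction set is S = {2, 3, 4, 6, 7}.
G(k) = mex{ G(k - s) : s in S, s <= k }. We compute iteratively: G(0) = 0.
G(1) = mex({}) = 0
G(2) = mex({0}) = 1
G(3) = mex({0}) = 1
G(4) = mex({0, 1}) = 2
G(5) = mex({0, 1}) = 2
G(6) = mex({0, 1, 2}) = 3
G(7) = mex({0, 1, 2}) = 3
G(8) = mex({0, 1, 2, 3}) = 4
G(9) = mex({1, 2, 3}) = 0
G(10) = mex({1, 2, 3, 4}) = 0
G(11) = mex({0, 2, 3, 4}) = 1
G(12) = mex({0, 2, 3, 4}) = 1
G(13) = mex({0, 1, 3}) = 2
G(14) = mex({0, 1, 3, 4}) = 2
G(15) = mex({0, 1, 2, 4}) = 3
Observe that G(9)..G(15) = 0, 0, 1, 1, 2, 2, 3 repeats G(0)..G(6) = 0, 0, 1, 1, 2, 2, 3.
For k >= max(S) = 7, G(k) is determined by the previous 7 values G(k-7)..G(k-1); a window of 7 consecutive values has recurred shifted by 9, so by induction G(k + 9) = G(k) for all k >= 0: the sequence is periodic from the start with period 9.
One period: G(0..8) = 0, 0, 1, 1, 2, 2, 3, 3, 4.
43 mod 9 = 7, so G(43) = G(7) = 3.

3
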